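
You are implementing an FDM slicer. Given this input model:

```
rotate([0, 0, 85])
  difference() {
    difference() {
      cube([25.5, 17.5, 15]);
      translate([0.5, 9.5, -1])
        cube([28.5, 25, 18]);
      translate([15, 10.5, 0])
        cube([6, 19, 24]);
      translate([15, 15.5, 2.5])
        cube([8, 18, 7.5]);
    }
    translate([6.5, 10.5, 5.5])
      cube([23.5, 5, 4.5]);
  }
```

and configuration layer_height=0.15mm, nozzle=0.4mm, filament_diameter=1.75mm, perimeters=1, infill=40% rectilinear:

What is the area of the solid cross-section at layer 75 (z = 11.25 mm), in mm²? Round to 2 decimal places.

At z = 11.25 mm: the cube is present — its section is the full 25.5×17.5 rectangle (area 446.25 mm²); the cube at (0.5, 9.5) is present — its section is the full 28.5×25 rectangle (area 712.50 mm²); the cube at (15, 10.5) is present — its section is the full 6×19 rectangle (area 114.00 mm²); the cube at (15, 15.5) does not reach this height (z outside [2.5, 10]); Subtracting the remaining from the first: starting from the 25.5×17.5 cube (446.25 mm²), the 28.5×25 cube at (0.5, 9.5) partially overlaps it — only the 200.00 mm² overlap (of its 712.50 mm²) is removed, clipping the outline; the 6×19 cube at (15, 10.5) misses the remaining region (no effect) — area = 246.25 mm²; the cube at (6.5, 10.5) is not intersected at this z (z outside [5.5, 10]); Taking the first minus the rest: none of the subtracted shapes is present at this height, so that combined region is unchanged — area = 246.25 mm²; (whole slice rotated 85° about Z — lengths, areas and connectivity unchanged). Overall, the cross-section is a single solid region. Net area = 246.25 mm².

246.25 mm²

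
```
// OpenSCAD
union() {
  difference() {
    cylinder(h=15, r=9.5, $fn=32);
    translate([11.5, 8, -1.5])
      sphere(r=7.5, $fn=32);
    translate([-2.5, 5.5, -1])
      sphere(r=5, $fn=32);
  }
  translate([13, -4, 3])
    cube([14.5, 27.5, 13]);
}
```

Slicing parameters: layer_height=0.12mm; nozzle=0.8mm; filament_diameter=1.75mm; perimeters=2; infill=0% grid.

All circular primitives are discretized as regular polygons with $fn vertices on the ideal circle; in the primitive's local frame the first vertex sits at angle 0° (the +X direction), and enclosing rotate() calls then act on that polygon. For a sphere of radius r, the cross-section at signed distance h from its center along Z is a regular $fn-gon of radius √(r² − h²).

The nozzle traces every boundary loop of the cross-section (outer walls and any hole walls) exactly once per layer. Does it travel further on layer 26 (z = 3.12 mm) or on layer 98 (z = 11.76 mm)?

layer 26 (z = 3.12 mm)

Layer 26 (z = 3.12): the r=9.5 cylinder gives a regular 32-gon of circumradius 9.5 (constant along its height) (perimeter = 2·32·9.500·sin(180°/32) = 59.59 mm); the r=7.5 sphere at (11.5, 8) contributes a regular 32-gon of circumradius √(7.5²−4.62²) = 5.908 (perimeter = 2·32·5.908·sin(180°/32) = 37.06 mm); the r=5 sphere at (-2.5, 5.5) contributes a regular 32-gon of circumradius √(5²−4.12²) = 2.833 (perimeter = 2·32·2.833·sin(180°/32) = 17.77 mm); Subtracting the remaining from the first: starting from the r=9.5 cylinder, the r=7.5 sphere at (11.5, 8) partially overlaps it — only the 5.53 mm² overlap (of its 108.96 mm²) is removed, clipping the outline; the r=5 sphere at (-2.5, 5.5) lies wholly inside it (removes its full 25.05 mm² and its 17.77 mm outline becomes a hole wall) — boundary (outer + 1 inner loop) = 77.56 mm; the cube at (13, -4) (footprint 14.5×27.5) is included at this height (perimeter 84.00 mm); Taking the union: the 2 present regions are separate (no shared area or edge), so areas and boundary lengths simply add and each stays a separate island — boundary (outer + 1 inner loop) = 161.56 mm. So its perimeter = 161.56 mm. Layer 98 (z = 11.76): the r=9.5 cylinder gives a regular 32-gon of circumradius 9.5 (constant along its height) (perimeter = 2·32·9.500·sin(180°/32) = 59.59 mm); the sphere at (11.5, 8) is not intersected at this z (|z−center|=13.260 > r=7.5); the sphere at (-2.5, 5.5) does not reach this height (|z−center|=12.760 > r=5); Subtracting the remaining from the first: none of the subtracted shapes is present at this height, so the r=9.5 cylinder is unchanged — boundary = 59.59 mm; the 14.5×27.5 cube at (13, -4) contributes its full rectangle (perimeter 84.00 mm); Merging all regions: the 2 present regions are separate (no shared area or edge), so areas and boundary lengths simply add and each stays a separate island — boundary = 143.59 mm. So its perimeter = 143.59 mm. Layer 26 is larger (161.56 vs 143.59 mm).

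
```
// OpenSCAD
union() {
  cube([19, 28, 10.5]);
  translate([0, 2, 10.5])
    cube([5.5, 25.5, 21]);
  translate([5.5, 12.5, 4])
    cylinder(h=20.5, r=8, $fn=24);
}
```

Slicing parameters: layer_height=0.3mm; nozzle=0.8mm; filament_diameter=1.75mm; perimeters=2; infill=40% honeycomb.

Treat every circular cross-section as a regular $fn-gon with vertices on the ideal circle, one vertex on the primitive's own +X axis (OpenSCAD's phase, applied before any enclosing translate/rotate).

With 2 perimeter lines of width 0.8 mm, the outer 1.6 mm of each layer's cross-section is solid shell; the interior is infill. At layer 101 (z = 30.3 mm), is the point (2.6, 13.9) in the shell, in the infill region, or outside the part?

At z = 30.3 mm: the cube is absent (z outside [0, 10.5]); the cube at (0, 2) (footprint 5.5×25.5) is included at this height; the cylinder at (5.5, 12.5) is absent (z outside [4, 24.5]); Combining (union): only the 5.5×25.5 cube at (0, 2) is present, so the union is just that shape — 1 connected region. Overall, the cross-section is a single solid region. The nearest boundary edge runs (0.00, 27.50)→(0.00, 2.00); distance from the point to it = 2.60 mm. The point is inside the cross-section and 2.60 mm from the nearest boundary — more than the 1.6 mm shell width (2 × 0.8), so it's in the infill interior.

infill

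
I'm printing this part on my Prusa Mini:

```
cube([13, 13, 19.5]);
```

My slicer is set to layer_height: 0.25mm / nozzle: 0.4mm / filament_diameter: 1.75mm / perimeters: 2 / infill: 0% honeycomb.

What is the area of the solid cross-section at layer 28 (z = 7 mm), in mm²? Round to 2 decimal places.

169.00 mm²

At z = 7 mm: the 13×13 cube contributes its full rectangle (area 169.00 mm²). Overall, the cross-section is a single solid region. Net area = 169.00 mm².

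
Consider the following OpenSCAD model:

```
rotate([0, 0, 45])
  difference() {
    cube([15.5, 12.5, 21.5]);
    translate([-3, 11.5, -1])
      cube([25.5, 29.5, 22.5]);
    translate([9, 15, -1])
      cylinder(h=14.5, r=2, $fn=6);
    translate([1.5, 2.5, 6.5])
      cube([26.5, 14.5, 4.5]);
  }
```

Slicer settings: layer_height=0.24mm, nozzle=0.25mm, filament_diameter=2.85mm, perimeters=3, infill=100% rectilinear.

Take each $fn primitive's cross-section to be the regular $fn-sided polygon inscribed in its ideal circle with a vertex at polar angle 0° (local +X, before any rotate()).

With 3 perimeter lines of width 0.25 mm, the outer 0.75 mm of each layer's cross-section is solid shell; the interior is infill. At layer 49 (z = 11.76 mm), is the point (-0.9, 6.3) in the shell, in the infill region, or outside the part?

At z = 11.76 mm: the cube (footprint 15.5×12.5) is included at this height; the 25.5×29.5 cube at (-3, 11.5) contributes its full rectangle; the r=2 cylinder at (9, 15) contributes a regular 6-gon of circumradius 2; the cube at (1.5, 2.5) is absent (z outside [6.5, 11]); After the difference (first − rest): starting from the 15.5×12.5 cube, the 25.5×29.5 cube at (-3, 11.5) partially overlaps it — only the 15.50 mm² overlap (of its 752.25 mm²) is removed, clipping the outline; the r=2 cylinder at (9, 15) misses the remaining region (no effect) — 1 connected region; (whole slice rotated 45° about Z — lengths, areas and connectivity unchanged). Overall, the cross-section is a single solid region. Undo the 45° rotation: the query point maps to (3.818, 5.091) in the un-rotated model frame. The nearest boundary edge runs (0.00, 0.00)→(0.00, 11.50); distance from the point to it = 3.82 mm. The point is inside the cross-section and 3.82 mm from the nearest boundary — more than the 0.75 mm shell width (3 × 0.25), so it's in the infill interior.

infill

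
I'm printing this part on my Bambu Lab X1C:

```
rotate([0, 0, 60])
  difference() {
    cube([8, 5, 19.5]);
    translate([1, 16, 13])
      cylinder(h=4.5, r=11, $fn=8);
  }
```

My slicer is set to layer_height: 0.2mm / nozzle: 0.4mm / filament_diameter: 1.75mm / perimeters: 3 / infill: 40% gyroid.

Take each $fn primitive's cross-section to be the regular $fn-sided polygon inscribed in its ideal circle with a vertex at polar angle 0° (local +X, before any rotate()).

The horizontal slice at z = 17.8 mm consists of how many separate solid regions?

At z = 17.8 mm: the cube (footprint 8×5) is included at this height; the cylinder at (1, 16) is absent (z outside [13, 17.5]); Taking the first minus the rest: none of the subtracted shapes is present at this height, so the 8×5 cube is unchanged — 1 connected region; (whole slice rotated 60° about Z — lengths, areas and connectivity unchanged). The result has 1 disconnected region.

1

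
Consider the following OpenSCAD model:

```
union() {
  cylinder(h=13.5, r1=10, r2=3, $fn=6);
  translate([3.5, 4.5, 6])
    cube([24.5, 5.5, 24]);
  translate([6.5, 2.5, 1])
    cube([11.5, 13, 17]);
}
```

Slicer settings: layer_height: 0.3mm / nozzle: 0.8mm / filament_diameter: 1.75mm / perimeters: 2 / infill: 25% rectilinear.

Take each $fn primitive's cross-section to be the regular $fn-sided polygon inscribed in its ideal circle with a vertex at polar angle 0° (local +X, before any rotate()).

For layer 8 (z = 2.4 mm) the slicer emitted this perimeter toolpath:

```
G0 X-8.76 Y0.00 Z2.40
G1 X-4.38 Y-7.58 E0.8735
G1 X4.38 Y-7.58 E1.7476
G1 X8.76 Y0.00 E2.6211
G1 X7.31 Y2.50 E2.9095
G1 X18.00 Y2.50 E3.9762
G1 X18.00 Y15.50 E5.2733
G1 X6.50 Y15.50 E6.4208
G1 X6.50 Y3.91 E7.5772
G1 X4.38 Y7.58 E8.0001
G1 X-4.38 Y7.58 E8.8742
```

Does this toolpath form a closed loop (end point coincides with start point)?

Start point (G0): (-8.76, 0.00). End point (last G1): the path does not return to the start — open.

no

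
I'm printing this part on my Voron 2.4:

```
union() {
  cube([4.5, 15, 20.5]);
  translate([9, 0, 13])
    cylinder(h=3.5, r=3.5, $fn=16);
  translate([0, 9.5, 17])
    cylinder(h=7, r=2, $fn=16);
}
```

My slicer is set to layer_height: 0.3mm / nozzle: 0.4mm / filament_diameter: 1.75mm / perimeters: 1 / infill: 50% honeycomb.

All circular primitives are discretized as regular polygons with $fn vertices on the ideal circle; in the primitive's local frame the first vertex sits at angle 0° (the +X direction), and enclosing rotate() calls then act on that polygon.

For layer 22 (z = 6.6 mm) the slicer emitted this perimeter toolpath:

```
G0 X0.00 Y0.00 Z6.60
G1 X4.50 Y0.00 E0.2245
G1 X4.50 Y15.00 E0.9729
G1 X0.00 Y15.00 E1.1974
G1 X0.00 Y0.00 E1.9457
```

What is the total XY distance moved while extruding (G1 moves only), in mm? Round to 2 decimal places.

39.00 mm

Sum the Euclidean lengths of each G1 segment: total = 39.00 mm.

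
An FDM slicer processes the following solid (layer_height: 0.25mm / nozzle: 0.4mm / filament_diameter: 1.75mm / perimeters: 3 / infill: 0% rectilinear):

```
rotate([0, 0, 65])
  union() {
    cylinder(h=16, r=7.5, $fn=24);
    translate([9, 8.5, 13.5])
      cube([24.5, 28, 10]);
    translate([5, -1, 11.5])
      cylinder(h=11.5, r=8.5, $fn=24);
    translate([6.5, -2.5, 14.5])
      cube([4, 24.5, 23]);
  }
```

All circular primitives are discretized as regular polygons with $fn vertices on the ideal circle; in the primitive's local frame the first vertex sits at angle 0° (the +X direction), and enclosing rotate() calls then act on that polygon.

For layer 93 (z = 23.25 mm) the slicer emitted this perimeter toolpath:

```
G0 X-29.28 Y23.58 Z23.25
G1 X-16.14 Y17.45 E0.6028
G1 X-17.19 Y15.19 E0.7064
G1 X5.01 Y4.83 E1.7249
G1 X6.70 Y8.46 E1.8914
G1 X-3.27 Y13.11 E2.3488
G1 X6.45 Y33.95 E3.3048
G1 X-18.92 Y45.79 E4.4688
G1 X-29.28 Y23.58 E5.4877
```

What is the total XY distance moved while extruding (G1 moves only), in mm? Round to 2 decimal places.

131.99 mm

Sum the Euclidean lengths of each G1 segment: total = 131.99 mm.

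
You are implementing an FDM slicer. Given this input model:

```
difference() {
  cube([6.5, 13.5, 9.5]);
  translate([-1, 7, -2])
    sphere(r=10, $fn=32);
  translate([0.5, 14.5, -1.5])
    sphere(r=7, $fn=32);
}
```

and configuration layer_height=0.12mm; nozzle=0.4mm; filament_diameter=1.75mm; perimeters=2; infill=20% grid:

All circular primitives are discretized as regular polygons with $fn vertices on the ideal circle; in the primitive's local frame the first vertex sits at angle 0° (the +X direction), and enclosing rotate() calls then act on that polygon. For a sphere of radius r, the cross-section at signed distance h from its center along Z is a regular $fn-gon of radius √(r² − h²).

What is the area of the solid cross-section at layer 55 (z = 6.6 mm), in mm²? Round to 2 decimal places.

57.22 mm²

At z = 6.6 mm: the 6.5×13.5 cube contributes its full rectangle (area 87.75 mm²); the r=10 sphere at (-1, 7) contributes a regular 32-gon of circumradius √(10²−8.6²) = 5.103 (area = (32/2)·5.103²·sin(360°/32) = 81.28 mm²); the sphere at (0.5, 14.5) does not reach this height (|z−center|=8.100 > r=7); After the difference (first − rest): starting from the 6.5×13.5 cube (87.75 mm²), the r=10 sphere at (-1, 7) partially overlaps it — only the 30.53 mm² overlap (of its 81.28 mm²) is removed, clipping the outline — area = 57.22 mm². Overall, the cross-section is a single solid region. Net area = 57.22 mm².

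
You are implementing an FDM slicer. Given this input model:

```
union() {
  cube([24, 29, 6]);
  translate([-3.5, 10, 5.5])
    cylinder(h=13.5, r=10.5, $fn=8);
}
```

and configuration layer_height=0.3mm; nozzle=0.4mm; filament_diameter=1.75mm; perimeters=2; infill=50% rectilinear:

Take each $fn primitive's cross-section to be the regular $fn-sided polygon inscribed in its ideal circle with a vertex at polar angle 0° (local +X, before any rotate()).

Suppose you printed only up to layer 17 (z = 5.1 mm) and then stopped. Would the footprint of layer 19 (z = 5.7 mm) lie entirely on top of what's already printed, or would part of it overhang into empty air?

Compare the two slices. At z = 5.1: the cube is present — its section is the full 24×29 rectangle (area 696.00 mm²); the cylinder at (-3.5, 10) is not intersected at this z (z outside [5.5, 19]); Combining (union): only the 24×29 cube is present, so the union is just that shape — area = 696.00 mm². At z = 5.7: the cube is present — its section is the full 24×29 rectangle (area 696.00 mm²); the r=10.5 cylinder at (-3.5, 10) gives a regular 8-gon of circumradius 10.5 (constant along its height) (area = (8/2)·10.500²·sin(360°/8) = 311.83 mm²); Merging all regions: the regions partially overlap — summed areas 1007.83 mm² minus the doubly-counted overlap 87.49 mm² gives 920.34 mm² — area = 920.34 mm². Checking containment: at z = 5.7 the cross-section extends beyond the z = 5.1 cross-section by about 224.34 mm².

part overhangs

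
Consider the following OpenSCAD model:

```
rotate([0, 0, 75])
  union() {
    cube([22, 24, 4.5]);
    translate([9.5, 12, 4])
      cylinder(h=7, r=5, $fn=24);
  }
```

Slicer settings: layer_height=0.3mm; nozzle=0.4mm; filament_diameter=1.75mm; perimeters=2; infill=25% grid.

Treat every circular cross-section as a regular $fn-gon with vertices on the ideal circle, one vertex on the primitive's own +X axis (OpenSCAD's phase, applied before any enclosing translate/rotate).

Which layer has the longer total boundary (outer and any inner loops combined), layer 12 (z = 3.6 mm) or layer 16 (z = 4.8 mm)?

Layer 12 (z = 3.6): the 22×24 cube contributes its full rectangle (perimeter 92.00 mm); the cylinder at (9.5, 12) is absent (z outside [4, 11]); Taking the union: only the 22×24 cube is present, so the union is just that shape — boundary = 92.00 mm; (whole slice rotated 75° about Z — lengths, areas and connectivity unchanged). So its perimeter = 92.00 mm. Layer 16 (z = 4.8): the cube does not reach this height (z outside [0, 4.5]); the cylinder at (9.5, 12): section is a regular 24-gon, circumradius r=5 (perimeter = 2·24·5.000·sin(180°/24) = 31.33 mm); Merging all regions: only the r=5 cylinder at (9.5, 12) is present, so the union is just that shape — boundary = 31.33 mm; (whole slice rotated 75° about Z — lengths, areas and connectivity unchanged). So its perimeter = 31.33 mm. Layer 12 is larger (92.00 vs 31.33 mm).

layer 12 (z = 3.6 mm)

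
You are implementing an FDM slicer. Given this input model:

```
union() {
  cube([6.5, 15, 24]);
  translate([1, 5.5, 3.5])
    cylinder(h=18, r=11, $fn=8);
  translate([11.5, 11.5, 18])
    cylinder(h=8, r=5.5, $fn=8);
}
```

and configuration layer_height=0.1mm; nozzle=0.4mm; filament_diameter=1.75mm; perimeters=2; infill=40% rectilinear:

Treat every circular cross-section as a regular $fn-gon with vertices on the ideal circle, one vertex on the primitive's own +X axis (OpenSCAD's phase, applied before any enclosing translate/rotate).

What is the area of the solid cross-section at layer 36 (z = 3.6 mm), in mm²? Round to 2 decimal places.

At z = 3.6 mm: the cube (footprint 6.5×15) is included at this height (area 97.50 mm²); the cylinder at (1, 5.5): section is a regular 8-gon, circumradius r=11 (area = (8/2)·11.000²·sin(360°/8) = 342.24 mm²); the cylinder at (11.5, 11.5) does not reach this height (z outside [18, 26]); Combining (union): the regions partially overlap — summed areas 439.74 mm² minus the doubly-counted overlap 96.77 mm² gives 342.97 mm² — area = 342.97 mm². Overall, the cross-section is a single solid region. Net area = 342.97 mm².

342.97 mm²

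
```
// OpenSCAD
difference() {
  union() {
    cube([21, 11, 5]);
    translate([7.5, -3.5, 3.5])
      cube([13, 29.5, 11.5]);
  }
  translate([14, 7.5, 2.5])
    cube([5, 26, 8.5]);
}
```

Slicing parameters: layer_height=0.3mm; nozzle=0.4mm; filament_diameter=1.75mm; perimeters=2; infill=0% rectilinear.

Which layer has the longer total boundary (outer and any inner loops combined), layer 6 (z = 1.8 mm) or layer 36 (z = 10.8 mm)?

Layer 6 (z = 1.8): the cube is present — its section is the full 21×11 rectangle (perimeter 64.00 mm); the cube at (7.5, -3.5) is not intersected at this z (z outside [3.5, 15]); Taking the union: only the 21×11 cube is present, so the union is just that shape — boundary = 64.00 mm; the cube at (14, 7.5) is absent (z outside [2.5, 11]); Taking the first minus the rest: none of the subtracted shapes is present at this height, so that combined region is unchanged — boundary = 64.00 mm. So its perimeter = 64.00 mm. Layer 36 (z = 10.8): the cube is absent (z outside [0, 5]); the 13×29.5 cube at (7.5, -3.5) contributes its full rectangle (perimeter 85.00 mm); Combining (union): only the 13×29.5 cube at (7.5, -3.5) is present, so the union is just that shape — boundary = 85.00 mm; the cube at (14, 7.5) (footprint 5×26) is included at this height (perimeter 62.00 mm); Taking the first minus the rest: starting from that combined region, the 5×26 cube at (14, 7.5) partially overlaps it — only the 92.50 mm² overlap (of its 130.00 mm²) is removed, clipping the outline — boundary = 122.00 mm. So its perimeter = 122.00 mm. Layer 36 is larger (122.00 vs 64.00 mm).

layer 36 (z = 10.8 mm)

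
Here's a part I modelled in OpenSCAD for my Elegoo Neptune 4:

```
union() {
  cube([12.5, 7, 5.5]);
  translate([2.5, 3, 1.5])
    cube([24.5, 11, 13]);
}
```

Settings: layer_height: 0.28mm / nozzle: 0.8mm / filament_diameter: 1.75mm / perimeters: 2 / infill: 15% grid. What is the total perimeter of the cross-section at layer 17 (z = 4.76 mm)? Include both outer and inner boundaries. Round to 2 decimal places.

82.00 mm

At z = 4.76 mm: the cube is present — its section is the full 12.5×7 rectangle (perimeter 39.00 mm); the cube at (2.5, 3) is present — its section is the full 24.5×11 rectangle (perimeter 71.00 mm); Taking the union: the regions partially overlap (shared area 40.00 mm²), so the edge portions inside another operand are dropped and the merged outline is re-measured after clipping — boundary = 82.00 mm. Overall, the cross-section is a single solid region. Total boundary length (outer) = 82.00 mm.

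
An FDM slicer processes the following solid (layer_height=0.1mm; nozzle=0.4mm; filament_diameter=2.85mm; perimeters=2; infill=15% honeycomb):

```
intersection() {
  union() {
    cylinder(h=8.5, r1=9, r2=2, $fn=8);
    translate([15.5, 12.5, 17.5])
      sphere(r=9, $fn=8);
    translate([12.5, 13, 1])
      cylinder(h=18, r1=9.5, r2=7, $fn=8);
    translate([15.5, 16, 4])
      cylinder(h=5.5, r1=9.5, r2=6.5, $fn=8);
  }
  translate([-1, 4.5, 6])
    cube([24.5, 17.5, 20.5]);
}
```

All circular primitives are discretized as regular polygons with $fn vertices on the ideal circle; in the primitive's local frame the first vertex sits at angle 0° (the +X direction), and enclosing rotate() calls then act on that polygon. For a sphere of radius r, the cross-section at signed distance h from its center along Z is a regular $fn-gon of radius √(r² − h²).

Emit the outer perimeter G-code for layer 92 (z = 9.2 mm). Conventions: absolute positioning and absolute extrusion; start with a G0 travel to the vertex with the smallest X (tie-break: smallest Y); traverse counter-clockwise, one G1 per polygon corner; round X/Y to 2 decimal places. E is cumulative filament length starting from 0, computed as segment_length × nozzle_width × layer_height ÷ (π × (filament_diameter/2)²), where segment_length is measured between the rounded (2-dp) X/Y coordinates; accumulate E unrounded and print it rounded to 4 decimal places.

G0 X4.14 Y13.00 Z9.20
G1 X6.59 Y7.09 E0.0401
G1 X12.50 Y4.64 E0.0802
G1 X18.41 Y7.09 E0.1203
G1 X20.14 Y11.26 E0.1487
G1 X20.21 Y11.29 E0.1491
G1 X22.16 Y16.00 E0.1811
G1 X20.21 Y20.71 E0.2131
G1 X17.10 Y22.00 E0.2342
G1 X13.90 Y22.00 E0.2542
G1 X10.79 Y20.71 E0.2753
G1 X10.76 Y20.64 E0.2758
G1 X6.59 Y18.91 E0.3041
G1 X4.14 Y13.00 E0.3442

At z = 9.2 mm: the cone is absent (z outside [0, 8.5]); the r=9 sphere at (15.5, 12.5) slices to a regular 8-gon of circumradius 3.480 (√(r²−h²) with h=8.3 from center); the cone at (12.5, 13) contributes a regular 8-gon of circumradius 8.361 (interpolated between r1=9.5 and r2=7 at t=0.456); the cone at (15.5, 16) contributes a regular 8-gon of circumradius 6.664 (interpolated between r1=9.5 and r2=6.5 at t=0.945); Merging all regions: the regions partially overlap (shared area 132.42 mm²), so overlapping operands fuse into one piece — 1 connected region; the cube at (-1, 4.5) is present — its section is the full 24.5×17.5 rectangle; Taking the intersection: the 24.5×17.5 cube at (-1, 4.5) partially overlaps the result so far; clipping to the common part keeps 224.09 mm² — 1 connected region. The outline is a single polygon with 13 vertices. Extrusion per mm of travel: 0.4 × 0.1 / (π × 1.425²) = 0.006270. Accumulating E over each segment gives final E = 0.3442.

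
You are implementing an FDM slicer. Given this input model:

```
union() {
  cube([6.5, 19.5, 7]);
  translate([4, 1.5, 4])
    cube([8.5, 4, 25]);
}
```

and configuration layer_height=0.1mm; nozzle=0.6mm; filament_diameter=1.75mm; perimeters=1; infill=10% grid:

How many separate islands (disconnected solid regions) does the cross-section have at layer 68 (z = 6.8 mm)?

1

At z = 6.8 mm: the cube is present — its section is the full 6.5×19.5 rectangle; the cube at (4, 1.5) is present — its section is the full 8.5×4 rectangle; Merging all regions: the regions partially overlap (shared area 10.00 mm²), so overlapping operands fuse into one piece — 1 connected region. Overall, the cross-section is a single solid region. Island count = 1.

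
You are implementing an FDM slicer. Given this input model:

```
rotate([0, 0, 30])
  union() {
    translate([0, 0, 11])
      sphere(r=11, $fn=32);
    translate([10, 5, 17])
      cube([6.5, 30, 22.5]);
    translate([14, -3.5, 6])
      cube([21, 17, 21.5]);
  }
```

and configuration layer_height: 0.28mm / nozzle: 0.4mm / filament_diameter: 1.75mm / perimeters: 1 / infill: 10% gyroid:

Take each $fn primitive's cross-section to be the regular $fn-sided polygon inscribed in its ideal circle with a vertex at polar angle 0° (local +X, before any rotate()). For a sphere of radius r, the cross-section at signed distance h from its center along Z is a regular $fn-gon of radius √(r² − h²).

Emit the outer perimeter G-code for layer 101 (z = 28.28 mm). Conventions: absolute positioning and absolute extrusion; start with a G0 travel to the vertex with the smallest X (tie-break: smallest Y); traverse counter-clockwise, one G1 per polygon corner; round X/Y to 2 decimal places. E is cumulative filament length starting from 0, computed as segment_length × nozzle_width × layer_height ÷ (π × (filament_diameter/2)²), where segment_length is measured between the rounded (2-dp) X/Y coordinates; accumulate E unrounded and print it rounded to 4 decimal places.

At z = 28.28 mm: the sphere is absent (|z−center|=17.280 > r=11); the cube at (10, 5) is present — its section is the full 6.5×30 rectangle; the cube at (14, -3.5) is absent (z outside [6, 27.5]); Merging all regions: only the 6.5×30 cube at (10, 5) is present, so the union is just that shape — 1 connected region; (rotated 30° about Z; rotation is an isometry so areas/perimeters/island counts are preserved). The outline is a single polygon with 4 vertices. Extrusion per mm of travel: 0.4 × 0.28 / (π × 0.875²) = 0.046564. Accumulating E over each segment gives final E = 3.3992.

G0 X-8.84 Y35.31 Z28.28
G1 X6.16 Y9.33 E1.3969
G1 X11.79 Y12.58 E1.6996
G1 X-3.21 Y38.56 E3.0965
G1 X-8.84 Y35.31 E3.3992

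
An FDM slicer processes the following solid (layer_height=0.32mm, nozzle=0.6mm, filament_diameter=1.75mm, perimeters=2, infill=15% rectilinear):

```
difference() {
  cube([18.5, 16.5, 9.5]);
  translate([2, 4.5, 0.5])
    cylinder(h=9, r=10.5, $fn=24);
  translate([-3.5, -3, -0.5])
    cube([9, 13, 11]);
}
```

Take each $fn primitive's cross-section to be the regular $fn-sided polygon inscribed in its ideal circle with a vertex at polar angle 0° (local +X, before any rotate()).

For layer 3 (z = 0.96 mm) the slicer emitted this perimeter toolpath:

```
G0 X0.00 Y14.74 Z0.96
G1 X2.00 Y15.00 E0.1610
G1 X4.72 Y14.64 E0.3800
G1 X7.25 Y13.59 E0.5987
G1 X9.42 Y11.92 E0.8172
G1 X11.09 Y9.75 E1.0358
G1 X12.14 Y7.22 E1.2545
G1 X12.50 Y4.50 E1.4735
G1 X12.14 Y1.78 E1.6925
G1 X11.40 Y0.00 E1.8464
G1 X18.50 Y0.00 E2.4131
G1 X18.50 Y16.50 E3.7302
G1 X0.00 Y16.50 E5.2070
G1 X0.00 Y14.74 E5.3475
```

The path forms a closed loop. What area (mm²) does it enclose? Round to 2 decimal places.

Apply the shoelace formula to the sequence of (X, Y) vertices; enclosed area = 144.49 mm².

144.49 mm²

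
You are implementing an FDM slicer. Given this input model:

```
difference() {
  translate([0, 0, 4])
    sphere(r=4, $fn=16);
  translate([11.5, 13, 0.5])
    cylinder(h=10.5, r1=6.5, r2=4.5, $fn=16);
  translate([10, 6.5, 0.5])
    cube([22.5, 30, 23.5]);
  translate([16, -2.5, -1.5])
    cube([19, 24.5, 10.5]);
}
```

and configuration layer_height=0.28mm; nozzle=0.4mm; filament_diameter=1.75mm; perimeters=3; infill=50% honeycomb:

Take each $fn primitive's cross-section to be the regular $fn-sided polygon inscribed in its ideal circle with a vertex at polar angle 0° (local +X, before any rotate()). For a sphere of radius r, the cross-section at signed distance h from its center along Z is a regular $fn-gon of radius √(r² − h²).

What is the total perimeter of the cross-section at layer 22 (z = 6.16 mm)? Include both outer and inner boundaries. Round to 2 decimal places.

21.02 mm

At z = 6.16 mm: the r=4 sphere contributes a regular 16-gon of circumradius √(4²−2.16²) = 3.367 (perimeter = 2·16·3.367·sin(180°/16) = 21.02 mm); the cone at (11.5, 13): at t=0.539 of its height the radius interpolates to r₁+(r₂−r₁)t = 5.422, giving a regular 16-gon of that circumradius (perimeter = 2·16·5.422·sin(180°/16) = 33.85 mm); the 22.5×30 cube at (10, 6.5) contributes its full rectangle (perimeter 105.00 mm); the cube at (16, -2.5) is present — its section is the full 19×24.5 rectangle (perimeter 87.00 mm); After the difference (first − rest): starting from the r=4 sphere, the cone at (11.5, 13) misses the remaining region (no effect); the 22.5×30 cube at (10, 6.5) misses the remaining region (no effect); the 19×24.5 cube at (16, -2.5) misses the remaining region (no effect) — boundary = 21.02 mm. Overall, the cross-section is a single solid region. Total boundary length (outer) = 21.02 mm.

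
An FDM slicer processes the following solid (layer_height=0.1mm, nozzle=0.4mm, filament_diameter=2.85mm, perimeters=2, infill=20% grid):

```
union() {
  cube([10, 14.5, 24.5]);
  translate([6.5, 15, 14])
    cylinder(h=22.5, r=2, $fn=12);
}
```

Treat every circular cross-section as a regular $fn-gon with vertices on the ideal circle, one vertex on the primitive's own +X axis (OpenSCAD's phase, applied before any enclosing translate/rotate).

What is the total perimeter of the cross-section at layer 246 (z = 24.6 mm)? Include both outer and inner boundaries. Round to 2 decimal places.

12.42 mm

At z = 24.6 mm: the cube is absent (z outside [0, 24.5]); the r=2 cylinder at (6.5, 15) gives a regular 12-gon of circumradius 2 (constant along its height) (perimeter = 2·12·2.000·sin(180°/12) = 12.42 mm); Combining (union): only the r=2 cylinder at (6.5, 15) is present, so the union is just that shape — boundary = 12.42 mm. Overall, the cross-section is a single solid region. Total boundary length (outer) = 12.42 mm.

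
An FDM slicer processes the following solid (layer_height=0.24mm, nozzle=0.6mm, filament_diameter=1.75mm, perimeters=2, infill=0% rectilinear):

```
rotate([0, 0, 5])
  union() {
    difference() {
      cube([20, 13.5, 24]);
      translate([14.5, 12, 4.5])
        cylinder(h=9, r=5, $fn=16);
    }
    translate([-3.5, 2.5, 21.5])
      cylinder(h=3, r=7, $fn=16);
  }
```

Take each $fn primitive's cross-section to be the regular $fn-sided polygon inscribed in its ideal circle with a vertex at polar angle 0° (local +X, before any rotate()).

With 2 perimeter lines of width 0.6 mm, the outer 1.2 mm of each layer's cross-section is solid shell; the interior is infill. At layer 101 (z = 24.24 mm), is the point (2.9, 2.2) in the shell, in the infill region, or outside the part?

shell

At z = 24.24 mm: the cube is not intersected at this z (z outside [0, 24]); the cylinder at (14.5, 12) is absent (z outside [4.5, 13.5]); Taking the first minus the rest: the first operand is absent here, so nothing remains; the cylinder at (-3.5, 2.5): section is a regular 16-gon, circumradius r=7; Combining (union): only the r=7 cylinder at (-3.5, 2.5) is present, so the union is just that shape — 1 connected region; (whole slice rotated 5° about Z — lengths, areas and connectivity unchanged). Overall, the cross-section is a single solid region. Undo the 5° rotation: the query point maps to (3.081, 1.939) in the un-rotated model frame. The nearest boundary edge runs (2.97, -0.18)→(3.50, 2.50); distance from the point to it = 0.30 mm. The point is inside the cross-section, 0.30 mm from the nearest boundary — within the 1.2 mm shell band (2 × 0.6).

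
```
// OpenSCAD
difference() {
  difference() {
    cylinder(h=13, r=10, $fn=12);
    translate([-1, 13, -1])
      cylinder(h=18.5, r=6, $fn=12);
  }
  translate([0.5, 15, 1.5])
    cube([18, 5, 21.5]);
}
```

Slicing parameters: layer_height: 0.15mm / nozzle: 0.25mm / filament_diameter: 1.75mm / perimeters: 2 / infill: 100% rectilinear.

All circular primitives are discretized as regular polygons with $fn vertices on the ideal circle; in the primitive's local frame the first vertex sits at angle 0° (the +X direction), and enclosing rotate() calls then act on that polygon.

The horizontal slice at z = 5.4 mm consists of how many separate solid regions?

At z = 5.4 mm: the cylinder: section is a regular 12-gon, circumradius r=10; the r=6 cylinder at (-1, 13) contributes a regular 12-gon of circumradius 6; Taking the first minus the rest: starting from the r=10 cylinder, the r=6 cylinder at (-1, 13) partially overlaps it — only the 14.49 mm² overlap (of its 108.00 mm²) is removed, clipping the outline — 1 connected region; the cube at (0.5, 15) (footprint 18×5) is included at this height; Taking the first minus the rest: starting from the result so far, the 18×5 cube at (0.5, 15) misses the remaining region (no effect) — 1 connected region. The result has 1 disconnected region.

1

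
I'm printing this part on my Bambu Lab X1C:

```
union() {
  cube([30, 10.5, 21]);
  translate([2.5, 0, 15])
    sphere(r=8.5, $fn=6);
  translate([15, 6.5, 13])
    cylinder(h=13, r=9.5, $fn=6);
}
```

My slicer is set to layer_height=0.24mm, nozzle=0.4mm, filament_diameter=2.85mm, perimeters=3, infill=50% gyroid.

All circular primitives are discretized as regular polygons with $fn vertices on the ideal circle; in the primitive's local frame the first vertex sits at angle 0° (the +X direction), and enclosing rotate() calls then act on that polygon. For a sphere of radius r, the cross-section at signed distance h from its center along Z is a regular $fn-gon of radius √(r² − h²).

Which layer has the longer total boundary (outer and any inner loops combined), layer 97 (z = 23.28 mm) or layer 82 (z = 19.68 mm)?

layer 82 (z = 19.68 mm)

Layer 97 (z = 23.28): the cube does not reach this height (z outside [0, 21]); the r=8.5 sphere at (2.5, 0) contributes a regular 6-gon of circumradius √(8.5²−8.28²) = 1.921 (perimeter = 2·6·1.921·sin(180°/6) = 11.53 mm); the r=9.5 cylinder at (15, 6.5) gives a regular 6-gon of circumradius 9.5 (constant along its height) (perimeter = 2·6·9.500·sin(180°/6) = 57.00 mm); Taking the union: the 2 present regions are separate (no shared area or edge), so areas and boundary lengths simply add and each stays a separate island — boundary = 68.53 mm. So its perimeter = 68.53 mm. Layer 82 (z = 19.68): the cube (footprint 30×10.5) is included at this height (perimeter 81.00 mm); the r=8.5 sphere at (2.5, 0) contributes a regular 6-gon of circumradius √(8.5²−4.68²) = 7.096 (perimeter = 2·6·7.096·sin(180°/6) = 42.57 mm); the r=9.5 cylinder at (15, 6.5) contributes a regular 6-gon of circumradius 9.5 (perimeter = 2·6·9.500·sin(180°/6) = 57.00 mm); Merging all regions: the regions partially overlap (shared area 213.98 mm²), so the edge portions inside another operand are dropped and the merged outline is re-measured after clipping — boundary = 101.22 mm. So its perimeter = 101.22 mm. Layer 82 is larger (101.22 vs 68.53 mm).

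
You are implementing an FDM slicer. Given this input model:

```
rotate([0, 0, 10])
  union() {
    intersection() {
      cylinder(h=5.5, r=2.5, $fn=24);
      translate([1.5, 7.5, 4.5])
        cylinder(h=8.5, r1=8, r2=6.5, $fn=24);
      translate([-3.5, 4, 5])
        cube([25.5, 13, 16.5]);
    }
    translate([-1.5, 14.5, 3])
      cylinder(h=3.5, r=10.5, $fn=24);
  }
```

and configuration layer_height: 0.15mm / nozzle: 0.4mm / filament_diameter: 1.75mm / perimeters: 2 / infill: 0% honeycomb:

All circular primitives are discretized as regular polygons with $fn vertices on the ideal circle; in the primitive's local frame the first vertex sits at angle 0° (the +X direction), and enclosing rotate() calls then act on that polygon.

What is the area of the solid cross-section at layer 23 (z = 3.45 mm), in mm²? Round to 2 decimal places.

342.42 mm²

At z = 3.45 mm: the cylinder: section is a regular 24-gon, circumradius r=2.5 (area = (24/2)·2.500²·sin(360°/24) = 19.41 mm²); the cone at (1.5, 7.5) is absent (z outside [4.5, 13]); the cube at (-3.5, 4) does not reach this height (z outside [5, 21.5]); After intersecting: at least one operand is absent at this height, so nothing remains; the cylinder at (-1.5, 14.5): section is a regular 24-gon, circumradius r=10.5 (area = (24/2)·10.500²·sin(360°/24) = 342.42 mm²); Combining (union): only the r=10.5 cylinder at (-1.5, 14.5) is present, so the union is just that shape — area = 342.42 mm²; (rotated 10° about Z; rotation is an isometry so areas/perimeters/island counts are preserved). Overall, the cross-section is a single solid region. Net area = 342.42 mm².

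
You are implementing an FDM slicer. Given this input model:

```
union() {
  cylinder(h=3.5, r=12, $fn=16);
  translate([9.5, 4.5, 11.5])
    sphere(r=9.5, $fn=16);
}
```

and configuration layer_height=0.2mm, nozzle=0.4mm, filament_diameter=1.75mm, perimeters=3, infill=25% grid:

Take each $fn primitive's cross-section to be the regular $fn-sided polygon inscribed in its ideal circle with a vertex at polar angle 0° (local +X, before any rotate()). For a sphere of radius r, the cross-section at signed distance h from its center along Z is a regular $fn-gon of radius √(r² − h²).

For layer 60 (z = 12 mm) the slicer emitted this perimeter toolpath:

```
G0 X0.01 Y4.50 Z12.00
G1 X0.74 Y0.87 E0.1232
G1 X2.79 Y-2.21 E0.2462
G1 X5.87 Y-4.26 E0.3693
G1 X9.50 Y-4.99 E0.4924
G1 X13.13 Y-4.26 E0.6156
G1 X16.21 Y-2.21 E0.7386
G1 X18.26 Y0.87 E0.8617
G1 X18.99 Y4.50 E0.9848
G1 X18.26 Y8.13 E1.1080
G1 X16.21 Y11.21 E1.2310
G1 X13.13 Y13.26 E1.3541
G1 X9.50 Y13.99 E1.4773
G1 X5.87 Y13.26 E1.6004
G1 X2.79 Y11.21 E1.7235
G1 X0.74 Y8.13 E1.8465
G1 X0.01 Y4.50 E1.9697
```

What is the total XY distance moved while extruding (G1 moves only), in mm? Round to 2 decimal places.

59.22 mm

Sum the Euclidean lengths of each G1 segment: total = 59.22 mm.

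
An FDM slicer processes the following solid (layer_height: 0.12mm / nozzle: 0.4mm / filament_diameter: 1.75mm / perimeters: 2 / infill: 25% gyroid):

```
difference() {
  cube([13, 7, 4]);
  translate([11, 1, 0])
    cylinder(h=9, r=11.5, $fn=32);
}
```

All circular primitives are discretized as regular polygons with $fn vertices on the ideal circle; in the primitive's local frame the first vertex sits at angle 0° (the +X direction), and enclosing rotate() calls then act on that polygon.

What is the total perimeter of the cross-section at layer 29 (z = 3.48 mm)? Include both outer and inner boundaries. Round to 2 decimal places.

7.17 mm

At z = 3.48 mm: the cube is present — its section is the full 13×7 rectangle (perimeter 40.00 mm); the r=11.5 cylinder at (11, 1) contributes a regular 32-gon of circumradius 11.5 (perimeter = 2·32·11.500·sin(180°/32) = 72.14 mm); Taking the first minus the rest: starting from the 13×7 cube, the r=11.5 cylinder at (11, 1) partially overlaps it — only the 89.48 mm² overlap (of its 412.81 mm²) is removed, clipping the outline — boundary = 7.17 mm. Overall, the cross-section is a single solid region. Total boundary length (outer) = 7.17 mm.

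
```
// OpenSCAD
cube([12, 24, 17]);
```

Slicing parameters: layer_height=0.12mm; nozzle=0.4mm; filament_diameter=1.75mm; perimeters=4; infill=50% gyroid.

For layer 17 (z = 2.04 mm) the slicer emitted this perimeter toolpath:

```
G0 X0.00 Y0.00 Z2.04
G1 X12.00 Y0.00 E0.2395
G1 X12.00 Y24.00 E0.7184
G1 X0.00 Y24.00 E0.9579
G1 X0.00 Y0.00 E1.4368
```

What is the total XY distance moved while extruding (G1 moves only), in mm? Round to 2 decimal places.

72.00 mm

Sum the Euclidean lengths of each G1 segment: total = 72.00 mm.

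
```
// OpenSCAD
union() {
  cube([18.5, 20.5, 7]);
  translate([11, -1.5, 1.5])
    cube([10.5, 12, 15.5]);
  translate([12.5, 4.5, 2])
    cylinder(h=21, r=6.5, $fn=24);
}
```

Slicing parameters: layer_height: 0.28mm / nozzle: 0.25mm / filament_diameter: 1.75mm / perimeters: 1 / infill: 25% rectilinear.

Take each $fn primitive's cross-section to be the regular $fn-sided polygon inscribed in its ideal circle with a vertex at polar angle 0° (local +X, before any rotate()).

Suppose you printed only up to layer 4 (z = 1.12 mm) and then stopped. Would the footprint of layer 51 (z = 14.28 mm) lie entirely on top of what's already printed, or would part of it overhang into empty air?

part overhangs

Compare the two slices. At z = 1.12: the 18.5×20.5 cube contributes its full rectangle (area 379.25 mm²); the cube at (11, -1.5) does not reach this height (z outside [1.5, 17]); the cylinder at (12.5, 4.5) is absent (z outside [2, 23]); Combining (union): only the 18.5×20.5 cube is present, so the union is just that shape — area = 379.25 mm². At z = 14.28: the cube is absent (z outside [0, 7]); the cube at (11, -1.5) (footprint 10.5×12) is included at this height (area 126.00 mm²); the cylinder at (12.5, 4.5): section is a regular 24-gon, circumradius r=6.5 (area = (24/2)·6.500²·sin(360°/24) = 131.22 mm²); Merging all regions: the regions partially overlap — summed areas 257.22 mm² minus the doubly-counted overlap 82.11 mm² gives 175.11 mm² — area = 175.11 mm². Checking containment: at z = 14.28 the cross-section extends beyond the z = 1.12 cross-section by about 52.03 mm².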